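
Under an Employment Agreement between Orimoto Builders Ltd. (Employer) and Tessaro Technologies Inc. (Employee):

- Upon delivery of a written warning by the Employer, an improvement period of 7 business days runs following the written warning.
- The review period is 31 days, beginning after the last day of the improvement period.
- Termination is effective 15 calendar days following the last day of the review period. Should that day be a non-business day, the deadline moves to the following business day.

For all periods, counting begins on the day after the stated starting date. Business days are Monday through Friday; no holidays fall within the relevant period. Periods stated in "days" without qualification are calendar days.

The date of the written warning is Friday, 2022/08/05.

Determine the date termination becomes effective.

The last day of the improvement period: 7 business days after Friday, 2022/08/05, skipping weekends — Aug 8, Aug 9, Aug 10, Aug 11, Aug 12, Aug 15, Aug 16 — lands on Tuesday, 2022/08/16.
The last day of the review period: 2022/08/16 + 31 days = 2022/09/16.
The date termination becomes effective: 2022/09/16 + 15 days = 2022/10/01. That falls on a Saturday, so it rolls to the next business day, Monday, 2022/10/03.

2022/10/03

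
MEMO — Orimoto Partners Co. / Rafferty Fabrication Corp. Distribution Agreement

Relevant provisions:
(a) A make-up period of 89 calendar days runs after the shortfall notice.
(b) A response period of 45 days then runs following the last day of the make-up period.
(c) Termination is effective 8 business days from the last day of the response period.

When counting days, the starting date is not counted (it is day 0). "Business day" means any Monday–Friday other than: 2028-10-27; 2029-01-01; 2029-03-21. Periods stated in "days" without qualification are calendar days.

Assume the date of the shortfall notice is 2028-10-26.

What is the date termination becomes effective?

The last day of the make-up period: 89 calendar days after 2028-10-26 is 2029-01-23.
The last day of the response period: 2029-01-23 + 45 days = 2029-03-09.
The date termination becomes effective: 8 business days after Friday, 2029-03-09, skipping weekends and the listed holiday on Mar 21 — Mar 12, Mar 13, Mar 14, Mar 15, Mar 16, Mar 19, Mar 20, Mar 22 — lands on Thursday, 2029-03-22.

2029-03-22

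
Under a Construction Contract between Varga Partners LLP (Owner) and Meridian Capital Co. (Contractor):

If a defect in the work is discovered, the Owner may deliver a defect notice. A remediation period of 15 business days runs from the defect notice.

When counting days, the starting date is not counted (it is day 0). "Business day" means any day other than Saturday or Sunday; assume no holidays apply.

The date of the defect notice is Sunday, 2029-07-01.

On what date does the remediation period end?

The last day of the remediation period: 15 business days after Sunday, 2029-07-01, skipping weekends — Jul 2, Jul 3, Jul 4, Jul 5, …, Jul 18, Jul 19, Jul 20 — lands on Friday, 2029-07-20.

2029-07-20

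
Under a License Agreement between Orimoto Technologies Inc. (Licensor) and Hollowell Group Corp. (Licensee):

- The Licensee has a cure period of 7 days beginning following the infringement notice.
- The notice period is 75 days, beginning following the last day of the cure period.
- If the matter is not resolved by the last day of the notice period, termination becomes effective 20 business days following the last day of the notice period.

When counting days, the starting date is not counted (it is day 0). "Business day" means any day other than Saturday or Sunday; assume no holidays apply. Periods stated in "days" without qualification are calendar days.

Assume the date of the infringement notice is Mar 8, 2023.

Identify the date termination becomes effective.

Adding 7 calendar days to Mar 8, 2023 gives Mar 15, 2023, which is the last day of the cure period.
The last day of the notice period: Mar 15, 2023 + 75 days = May 29, 2023.
The date termination becomes effective: counting 20 business days from Monday, May 29, 2023 (May 30, May 31, Jun 1, Jun 2, …, Jun 22, Jun 23, Jun 26, skipping weekends) reaches Monday, Jun 26, 2023.

Jun 26, 2023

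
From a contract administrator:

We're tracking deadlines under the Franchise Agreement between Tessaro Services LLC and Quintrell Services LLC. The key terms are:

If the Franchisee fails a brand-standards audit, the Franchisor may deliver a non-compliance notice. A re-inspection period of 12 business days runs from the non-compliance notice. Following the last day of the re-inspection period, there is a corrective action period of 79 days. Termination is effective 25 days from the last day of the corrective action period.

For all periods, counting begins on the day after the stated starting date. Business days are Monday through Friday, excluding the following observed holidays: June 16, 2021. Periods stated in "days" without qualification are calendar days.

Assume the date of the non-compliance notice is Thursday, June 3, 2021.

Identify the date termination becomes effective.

October 4, 2021

The last day of the re-inspection period: 12 business days after Thursday, June 3, 2021, skipping weekends and the listed holiday on Jun 16 — Jun 4, Jun 7, Jun 8, Jun 9, …, Jun 18, Jun 21, Jun 22 — lands on Tuesday, June 22, 2021.
The last day of the corrective action period: June 22, 2021 + 79 days = September 9, 2021.
The date termination becomes effective: 25 calendar days after September 9, 2021 is October 4, 2021.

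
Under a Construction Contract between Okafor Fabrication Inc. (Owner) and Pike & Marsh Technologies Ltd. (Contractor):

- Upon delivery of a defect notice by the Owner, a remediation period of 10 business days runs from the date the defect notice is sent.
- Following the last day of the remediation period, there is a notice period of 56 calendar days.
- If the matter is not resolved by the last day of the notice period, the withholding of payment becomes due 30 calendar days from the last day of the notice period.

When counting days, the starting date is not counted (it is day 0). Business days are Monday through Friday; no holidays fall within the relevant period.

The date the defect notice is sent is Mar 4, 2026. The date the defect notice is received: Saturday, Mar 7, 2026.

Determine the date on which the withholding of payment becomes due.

The last day of the remediation period: counting 10 business days from Wednesday, Mar 4, 2026 (Mar 5, Mar 6, Mar 9, Mar 10, Mar 11, Mar 12, Mar 13, Mar 16, Mar 17, Mar 18, skipping weekends) reaches Wednesday, Mar 18, 2026.
Adding 56 calendar days to Mar 18, 2026 gives May 13, 2026, which is the last day of the notice period.
The date on which the withholding of payment becomes due: 30 calendar days after May 13, 2026 is Jun 12, 2026.

Jun 12, 2026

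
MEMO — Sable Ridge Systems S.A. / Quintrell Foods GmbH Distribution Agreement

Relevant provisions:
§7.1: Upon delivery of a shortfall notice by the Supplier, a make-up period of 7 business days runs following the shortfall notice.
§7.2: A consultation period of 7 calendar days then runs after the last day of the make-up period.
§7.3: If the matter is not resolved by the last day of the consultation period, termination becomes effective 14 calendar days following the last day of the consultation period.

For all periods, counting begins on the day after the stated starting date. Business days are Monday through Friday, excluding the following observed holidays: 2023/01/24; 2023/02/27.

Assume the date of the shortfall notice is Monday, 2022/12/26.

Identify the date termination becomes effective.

The last day of the make-up period: 7 business days after Monday, 2022/12/26, skipping weekends — Dec 27, Dec 28, Dec 29, Dec 30, Jan 2, Jan 3, Jan 4 — lands on Wednesday, 2023/01/04.
The last day of the consultation period: 2023/01/04 + 7 days = 2023/01/11.
The date termination becomes effective: 14 calendar days after 2023/01/11 is 2023/01/25.

2023/01/25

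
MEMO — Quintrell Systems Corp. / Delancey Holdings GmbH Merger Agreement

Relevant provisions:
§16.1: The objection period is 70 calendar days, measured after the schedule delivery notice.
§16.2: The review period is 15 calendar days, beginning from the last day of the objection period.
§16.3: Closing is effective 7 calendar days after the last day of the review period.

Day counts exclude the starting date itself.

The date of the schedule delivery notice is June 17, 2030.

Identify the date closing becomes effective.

September 17, 2030

The last day of the objection period: June 17, 2030 + 70 days = August 26, 2030.
Adding 15 calendar days to August 26, 2030 gives September 10, 2030, which is the last day of the review period.
The date closing becomes effective: September 10, 2030 + 7 days = September 17, 2030.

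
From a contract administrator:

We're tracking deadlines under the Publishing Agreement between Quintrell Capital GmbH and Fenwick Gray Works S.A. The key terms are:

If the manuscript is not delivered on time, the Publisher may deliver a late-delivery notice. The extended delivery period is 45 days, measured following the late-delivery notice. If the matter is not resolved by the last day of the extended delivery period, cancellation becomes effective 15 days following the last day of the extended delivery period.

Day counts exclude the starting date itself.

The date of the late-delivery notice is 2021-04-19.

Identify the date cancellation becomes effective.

The last day of the extended delivery period: 45 calendar days after 2021-04-19 is 2021-06-03.
Adding 15 calendar days to 2021-06-03 gives 2021-06-18, which is the date cancellation becomes effective.

2021-06-18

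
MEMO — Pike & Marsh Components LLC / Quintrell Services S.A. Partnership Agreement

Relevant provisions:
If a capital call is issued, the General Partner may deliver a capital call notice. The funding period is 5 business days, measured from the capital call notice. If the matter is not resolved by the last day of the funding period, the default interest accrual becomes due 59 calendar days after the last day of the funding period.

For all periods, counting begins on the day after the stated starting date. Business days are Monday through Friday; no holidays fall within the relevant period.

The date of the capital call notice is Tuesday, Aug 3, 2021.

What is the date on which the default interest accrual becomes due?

The last day of the funding period: 5 business days after Tuesday, Aug 3, 2021, skipping weekends — Aug 4, Aug 5, Aug 6, Aug 9, Aug 10 — lands on Tuesday, Aug 10, 2021.
The date on which the default interest accrual becomes due: Aug 10, 2021 + 59 days = Oct 8, 2021.

Oct 8, 2021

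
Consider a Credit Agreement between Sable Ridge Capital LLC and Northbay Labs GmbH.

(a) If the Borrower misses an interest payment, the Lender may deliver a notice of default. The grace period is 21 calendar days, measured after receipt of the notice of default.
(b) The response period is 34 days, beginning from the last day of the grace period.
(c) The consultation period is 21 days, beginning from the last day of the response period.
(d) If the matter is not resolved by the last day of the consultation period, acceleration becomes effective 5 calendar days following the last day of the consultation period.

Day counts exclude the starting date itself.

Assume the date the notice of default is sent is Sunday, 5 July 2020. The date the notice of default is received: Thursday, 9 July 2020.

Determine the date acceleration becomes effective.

28 September 2020

The last day of the grace period: 9 July 2020 + 21 days = 30 July 2020.
The last day of the response period: 30 July 2020 + 34 days = 2 September 2020.
The last day of the consultation period: 21 calendar days after 2 September 2020 is 23 September 2020.
Adding 5 calendar days to 23 September 2020 gives 28 September 2020, which is the date acceleration becomes effective.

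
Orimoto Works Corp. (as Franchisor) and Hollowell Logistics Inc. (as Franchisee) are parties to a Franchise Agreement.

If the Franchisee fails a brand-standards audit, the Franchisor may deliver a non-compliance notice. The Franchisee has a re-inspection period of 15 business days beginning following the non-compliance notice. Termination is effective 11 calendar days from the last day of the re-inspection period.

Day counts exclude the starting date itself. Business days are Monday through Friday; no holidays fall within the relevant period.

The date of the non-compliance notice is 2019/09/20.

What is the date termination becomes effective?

2019/10/22

The last day of the re-inspection period: 15 business days after Friday, 2019/09/20, skipping weekends — Sep 23, Sep 24, Sep 25, Sep 26, …, Oct 9, Oct 10, Oct 11 — lands on Friday, 2019/10/11.
The date termination becomes effective: 11 calendar days after 2019/10/11 is 2019/10/22.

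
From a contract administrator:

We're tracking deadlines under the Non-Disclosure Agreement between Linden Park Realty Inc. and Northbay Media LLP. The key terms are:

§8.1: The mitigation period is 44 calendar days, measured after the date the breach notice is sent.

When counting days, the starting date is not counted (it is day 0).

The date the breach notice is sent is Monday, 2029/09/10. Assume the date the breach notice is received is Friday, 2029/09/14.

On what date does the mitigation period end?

2029/10/24

The last day of the mitigation period: 2029/09/10 + 44 days = 2029/10/24.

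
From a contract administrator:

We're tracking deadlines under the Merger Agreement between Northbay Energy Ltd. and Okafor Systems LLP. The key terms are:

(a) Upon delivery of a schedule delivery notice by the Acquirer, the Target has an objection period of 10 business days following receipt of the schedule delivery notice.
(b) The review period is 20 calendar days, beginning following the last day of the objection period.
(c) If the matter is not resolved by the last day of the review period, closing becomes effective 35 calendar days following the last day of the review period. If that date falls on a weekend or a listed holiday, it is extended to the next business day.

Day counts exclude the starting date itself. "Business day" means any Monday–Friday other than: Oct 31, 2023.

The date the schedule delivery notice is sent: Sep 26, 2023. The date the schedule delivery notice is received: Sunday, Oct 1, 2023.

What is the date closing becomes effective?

Dec 7, 2023

From Sunday, Oct 1, 2023, 10 business days (Oct 2, Oct 3, Oct 4, Oct 5, Oct 6, Oct 9, Oct 10, Oct 11, Oct 12, Oct 13, skipping weekends) brings us to Friday, Oct 13, 2023, which is the last day of the objection period.
The last day of the review period: Oct 13, 2023 + 20 days = Nov 2, 2023.
The date closing becomes effective: Nov 2, 2023 + 35 days = Dec 7, 2023. Dec 7, 2023 is a Thursday and is not a listed holiday, so no roll-forward applies.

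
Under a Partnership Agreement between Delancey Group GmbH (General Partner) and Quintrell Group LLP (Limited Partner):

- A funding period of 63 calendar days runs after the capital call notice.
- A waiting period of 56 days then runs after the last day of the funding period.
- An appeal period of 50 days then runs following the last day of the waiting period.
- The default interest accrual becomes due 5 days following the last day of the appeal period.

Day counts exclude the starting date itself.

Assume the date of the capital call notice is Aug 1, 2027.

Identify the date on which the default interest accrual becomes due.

Jan 22, 2028

The last day of the funding period: 63 calendar days after Aug 1, 2027 is Oct 3, 2027.
The last day of the waiting period: 56 calendar days after Oct 3, 2027 is Nov 28, 2027.
The last day of the appeal period: Nov 28, 2027 + 50 days = Jan 17, 2028.
Adding 5 calendar days to Jan 17, 2028 gives Jan 22, 2028, which is the date on which the default interest accrual becomes due.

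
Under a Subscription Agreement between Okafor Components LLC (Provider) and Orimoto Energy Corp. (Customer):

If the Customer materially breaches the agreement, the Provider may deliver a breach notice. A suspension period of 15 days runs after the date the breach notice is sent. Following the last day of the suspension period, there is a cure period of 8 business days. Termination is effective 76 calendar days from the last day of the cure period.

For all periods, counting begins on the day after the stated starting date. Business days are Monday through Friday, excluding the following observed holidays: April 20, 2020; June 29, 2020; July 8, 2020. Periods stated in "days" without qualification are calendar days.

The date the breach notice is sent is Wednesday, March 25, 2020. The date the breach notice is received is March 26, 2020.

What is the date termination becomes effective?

The last day of the suspension period: 15 calendar days after March 25, 2020 is April 9, 2020.
From Thursday, April 9, 2020, 8 business days (Apr 10, Apr 13, Apr 14, Apr 15, Apr 16, Apr 17, Apr 21, Apr 22, skipping weekends and the listed holiday on Apr 20) brings us to Wednesday, April 22, 2020, which is the last day of the cure period.
The date termination becomes effective: 76 calendar days after April 22, 2020 is July 7, 2020.

July 7, 2020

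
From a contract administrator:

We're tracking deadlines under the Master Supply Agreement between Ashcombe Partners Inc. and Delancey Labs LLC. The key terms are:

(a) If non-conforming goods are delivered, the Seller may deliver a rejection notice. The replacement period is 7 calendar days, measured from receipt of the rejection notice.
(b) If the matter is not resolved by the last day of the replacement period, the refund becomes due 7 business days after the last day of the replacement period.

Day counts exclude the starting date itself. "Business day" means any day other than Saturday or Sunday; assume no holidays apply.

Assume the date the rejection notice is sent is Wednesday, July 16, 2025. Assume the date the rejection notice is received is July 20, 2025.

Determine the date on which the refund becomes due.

August 5, 2025

The last day of the replacement period: July 20, 2025 + 7 days = July 27, 2025.
The date on which the refund becomes due: counting 7 business days from Sunday, July 27, 2025 (Jul 28, Jul 29, Jul 30, Jul 31, Aug 1, Aug 4, Aug 5, skipping weekends) reaches Tuesday, August 5, 2025.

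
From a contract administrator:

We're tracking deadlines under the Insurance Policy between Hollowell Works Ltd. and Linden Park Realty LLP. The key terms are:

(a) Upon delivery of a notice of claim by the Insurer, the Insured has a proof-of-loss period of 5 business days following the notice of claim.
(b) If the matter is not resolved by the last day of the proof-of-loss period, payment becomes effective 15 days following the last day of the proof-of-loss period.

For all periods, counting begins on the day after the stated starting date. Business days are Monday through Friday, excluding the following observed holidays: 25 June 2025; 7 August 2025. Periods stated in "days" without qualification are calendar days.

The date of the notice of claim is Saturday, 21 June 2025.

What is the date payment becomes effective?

The last day of the proof-of-loss period: 5 business days after Saturday, 21 June 2025, skipping weekends and the listed holiday on Jun 25 — Jun 23, Jun 24, Jun 26, Jun 27, Jun 30 — lands on Monday, 30 June 2025.
The date payment becomes effective: 15 calendar days after 30 June 2025 is 15 July 2025.

15 July 2025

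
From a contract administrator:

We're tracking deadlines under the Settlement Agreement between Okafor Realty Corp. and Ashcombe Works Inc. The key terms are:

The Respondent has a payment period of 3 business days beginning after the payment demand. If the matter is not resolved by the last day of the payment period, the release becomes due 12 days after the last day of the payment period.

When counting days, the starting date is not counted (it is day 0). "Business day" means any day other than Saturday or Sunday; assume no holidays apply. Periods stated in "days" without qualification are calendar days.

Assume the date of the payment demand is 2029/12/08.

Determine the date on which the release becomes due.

The last day of the payment period: 3 business days after Saturday, 2029/12/08, skipping weekends — Dec 10, Dec 11, Dec 12 — lands on Wednesday, 2029/12/12.
The date on which the release becomes due: 2029/12/12 + 12 days = 2029/12/24.

2029/12/24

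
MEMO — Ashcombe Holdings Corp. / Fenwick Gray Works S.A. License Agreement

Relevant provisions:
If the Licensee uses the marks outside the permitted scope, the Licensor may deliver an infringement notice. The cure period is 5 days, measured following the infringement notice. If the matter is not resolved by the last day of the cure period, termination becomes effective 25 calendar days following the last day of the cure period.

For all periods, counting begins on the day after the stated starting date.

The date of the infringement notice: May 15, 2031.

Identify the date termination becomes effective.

The last day of the cure period: May 15, 2031 + 5 days = May 20, 2031.
Adding 25 calendar days to May 20, 2031 gives Jun 14, 2031, which is the date termination becomes effective.

Jun 14, 2031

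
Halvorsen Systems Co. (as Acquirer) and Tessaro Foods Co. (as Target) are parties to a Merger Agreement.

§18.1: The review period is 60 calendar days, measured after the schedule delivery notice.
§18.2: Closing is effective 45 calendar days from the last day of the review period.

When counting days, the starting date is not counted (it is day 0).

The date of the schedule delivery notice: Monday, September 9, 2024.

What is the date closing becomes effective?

December 23, 2024

The last day of the review period: 60 calendar days after September 9, 2024 is November 8, 2024.
Adding 45 calendar days to November 8, 2024 gives December 23, 2024, which is the date closing becomes effective.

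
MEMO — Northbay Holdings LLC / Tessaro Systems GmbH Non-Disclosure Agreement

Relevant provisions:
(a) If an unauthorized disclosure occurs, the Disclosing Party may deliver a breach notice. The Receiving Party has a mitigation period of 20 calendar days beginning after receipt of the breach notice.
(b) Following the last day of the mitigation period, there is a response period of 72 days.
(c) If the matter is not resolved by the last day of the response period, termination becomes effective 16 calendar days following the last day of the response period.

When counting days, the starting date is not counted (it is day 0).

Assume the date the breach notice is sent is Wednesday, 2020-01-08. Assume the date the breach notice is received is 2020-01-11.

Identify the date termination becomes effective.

Adding 20 calendar days to 2020-01-11 gives 2020-01-31, which is the last day of the mitigation period.
The last day of the response period: 2020-01-31 + 72 days = 2020-04-12.
The date termination becomes effective: 16 calendar days after 2020-04-12 is 2020-04-28.

2020-04-28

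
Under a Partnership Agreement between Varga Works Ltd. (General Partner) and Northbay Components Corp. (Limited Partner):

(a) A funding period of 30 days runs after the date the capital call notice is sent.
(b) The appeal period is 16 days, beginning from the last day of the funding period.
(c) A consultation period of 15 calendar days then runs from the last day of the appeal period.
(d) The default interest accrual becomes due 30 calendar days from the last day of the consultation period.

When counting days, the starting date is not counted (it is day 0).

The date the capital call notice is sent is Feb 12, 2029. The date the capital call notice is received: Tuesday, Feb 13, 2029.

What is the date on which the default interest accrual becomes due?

The last day of the funding period: 30 calendar days after Feb 12, 2029 is Mar 14, 2029.
Adding 16 calendar days to Mar 14, 2029 gives Mar 30, 2029, which is the last day of the appeal period.
The last day of the consultation period: 15 calendar days after Mar 30, 2029 is Apr 14, 2029.
The date on which the default interest accrual becomes due: 30 calendar days after Apr 14, 2029 is May 14, 2029.

May 14, 2029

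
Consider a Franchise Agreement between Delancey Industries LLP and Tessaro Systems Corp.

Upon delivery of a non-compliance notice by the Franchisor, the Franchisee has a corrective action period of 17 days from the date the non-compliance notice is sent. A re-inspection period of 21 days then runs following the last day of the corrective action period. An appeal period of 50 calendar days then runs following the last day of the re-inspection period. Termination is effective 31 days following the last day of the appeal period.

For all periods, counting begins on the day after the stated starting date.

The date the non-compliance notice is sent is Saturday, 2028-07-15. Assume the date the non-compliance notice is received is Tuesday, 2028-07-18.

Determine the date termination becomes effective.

The last day of the corrective action period: 2028-07-15 + 17 days = 2028-08-01.
The last day of the re-inspection period: 21 calendar days after 2028-08-01 is 2028-08-22.
Adding 50 calendar days to 2028-08-22 gives 2028-10-11, which is the last day of the appeal period.
Adding 31 calendar days to 2028-10-11 gives 2028-11-11, which is the date termination becomes effective.

2028-11-11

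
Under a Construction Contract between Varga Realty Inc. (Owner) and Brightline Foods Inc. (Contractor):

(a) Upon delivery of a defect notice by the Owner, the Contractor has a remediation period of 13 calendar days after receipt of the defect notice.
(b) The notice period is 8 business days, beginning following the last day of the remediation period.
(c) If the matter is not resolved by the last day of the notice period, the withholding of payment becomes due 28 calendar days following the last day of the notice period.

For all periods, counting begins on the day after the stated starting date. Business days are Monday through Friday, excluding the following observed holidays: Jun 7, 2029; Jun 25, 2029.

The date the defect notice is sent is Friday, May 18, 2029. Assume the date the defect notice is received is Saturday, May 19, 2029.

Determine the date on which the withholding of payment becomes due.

The last day of the remediation period: May 19, 2029 + 13 days = Jun 1, 2029.
The last day of the notice period: counting 8 business days from Friday, Jun 1, 2029 (Jun 4, Jun 5, Jun 6, Jun 8, Jun 11, Jun 12, Jun 13, Jun 14, skipping weekends and the listed holiday on Jun 7) reaches Thursday, Jun 14, 2029.
The date on which the withholding of payment becomes due: Jun 14, 2029 + 28 days = Jul 12, 2029.

Jul 12, 2029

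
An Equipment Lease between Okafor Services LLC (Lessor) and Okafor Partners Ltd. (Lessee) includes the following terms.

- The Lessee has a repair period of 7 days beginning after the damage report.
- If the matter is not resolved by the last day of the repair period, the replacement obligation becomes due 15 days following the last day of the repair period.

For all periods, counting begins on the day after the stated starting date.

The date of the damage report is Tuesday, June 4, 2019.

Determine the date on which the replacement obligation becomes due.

The last day of the repair period: 7 calendar days after June 4, 2019 is June 11, 2019.
The date on which the replacement obligation becomes due: 15 calendar days after June 11, 2019 is June 26, 2019.

June 26, 2019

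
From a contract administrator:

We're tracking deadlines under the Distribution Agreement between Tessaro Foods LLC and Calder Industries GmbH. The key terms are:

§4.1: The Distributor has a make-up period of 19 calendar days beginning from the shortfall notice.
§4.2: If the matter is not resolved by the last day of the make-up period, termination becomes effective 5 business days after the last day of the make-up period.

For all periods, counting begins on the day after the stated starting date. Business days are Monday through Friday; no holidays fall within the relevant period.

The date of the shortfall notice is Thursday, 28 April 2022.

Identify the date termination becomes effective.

24 May 2022

The last day of the make-up period: 28 April 2022 + 19 days = 17 May 2022.
The date termination becomes effective: 5 business days after Tuesday, 17 May 2022, skipping weekends — May 18, May 19, May 20, May 23, May 24 — lands on Tuesday, 24 May 2022.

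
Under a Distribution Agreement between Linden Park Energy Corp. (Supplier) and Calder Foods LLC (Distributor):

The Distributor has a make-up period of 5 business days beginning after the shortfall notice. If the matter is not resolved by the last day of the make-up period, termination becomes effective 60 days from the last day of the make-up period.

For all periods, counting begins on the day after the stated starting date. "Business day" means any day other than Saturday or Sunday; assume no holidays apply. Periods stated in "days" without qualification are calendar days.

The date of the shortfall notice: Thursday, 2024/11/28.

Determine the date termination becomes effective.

2025/02/03

The last day of the make-up period: 5 business days after Thursday, 2024/11/28, skipping weekends — Nov 29, Dec 2, Dec 3, Dec 4, Dec 5 — lands on Thursday, 2024/12/05.
The date termination becomes effective: 60 calendar days after 2024/12/05 is 2025/02/03.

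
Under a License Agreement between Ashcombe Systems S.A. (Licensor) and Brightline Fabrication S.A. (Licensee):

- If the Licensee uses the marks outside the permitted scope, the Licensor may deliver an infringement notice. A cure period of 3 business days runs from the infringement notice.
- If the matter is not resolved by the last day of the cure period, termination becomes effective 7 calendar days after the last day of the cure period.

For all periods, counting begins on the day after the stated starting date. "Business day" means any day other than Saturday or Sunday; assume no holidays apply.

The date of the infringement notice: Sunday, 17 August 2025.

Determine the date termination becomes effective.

27 August 2025

The last day of the cure period: 3 business days after Sunday, 17 August 2025, skipping weekends — Aug 18, Aug 19, Aug 20 — lands on Wednesday, 20 August 2025.
Adding 7 calendar days to 20 August 2025 gives 27 August 2025, which is the date termination becomes effective.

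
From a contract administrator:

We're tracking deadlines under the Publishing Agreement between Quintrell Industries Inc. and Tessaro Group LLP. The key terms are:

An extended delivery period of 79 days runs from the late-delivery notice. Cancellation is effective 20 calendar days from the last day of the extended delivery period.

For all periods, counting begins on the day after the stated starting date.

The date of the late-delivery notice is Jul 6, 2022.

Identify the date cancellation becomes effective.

Oct 13, 2022

The last day of the extended delivery period: 79 calendar days after Jul 6, 2022 is Sep 23, 2022.
The date cancellation becomes effective: 20 calendar days after Sep 23, 2022 is Oct 13, 2022.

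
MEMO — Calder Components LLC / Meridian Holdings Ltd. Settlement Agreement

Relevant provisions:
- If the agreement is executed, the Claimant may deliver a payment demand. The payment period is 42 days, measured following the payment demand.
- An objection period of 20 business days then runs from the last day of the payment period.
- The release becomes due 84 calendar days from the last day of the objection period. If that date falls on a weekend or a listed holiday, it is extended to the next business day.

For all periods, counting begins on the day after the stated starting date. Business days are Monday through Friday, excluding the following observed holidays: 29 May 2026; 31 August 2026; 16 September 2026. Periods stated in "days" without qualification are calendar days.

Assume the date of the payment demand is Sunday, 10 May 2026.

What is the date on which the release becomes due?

9 October 2026

Adding 42 calendar days to 10 May 2026 gives 21 June 2026, which is the last day of the payment period.
The last day of the objection period: 20 business days after Sunday, 21 June 2026, skipping weekends — Jun 22, Jun 23, Jun 24, Jun 25, …, Jul 15, Jul 16, Jul 17 — lands on Friday, 17 July 2026.
The date on which the release becomes due: 84 calendar days after 17 July 2026 is 9 October 2026. 9 October 2026 is a Friday and is not a listed holiday, so no roll-forward applies.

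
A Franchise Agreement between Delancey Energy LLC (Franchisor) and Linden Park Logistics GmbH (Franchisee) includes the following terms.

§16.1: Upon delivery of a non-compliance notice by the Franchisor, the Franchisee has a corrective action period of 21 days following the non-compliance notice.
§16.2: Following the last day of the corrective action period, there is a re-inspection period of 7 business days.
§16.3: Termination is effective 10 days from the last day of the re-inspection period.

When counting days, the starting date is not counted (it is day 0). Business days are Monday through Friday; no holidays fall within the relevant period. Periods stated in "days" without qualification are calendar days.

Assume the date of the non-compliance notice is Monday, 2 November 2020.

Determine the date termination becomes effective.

12 December 2020

The last day of the corrective action period: 21 calendar days after 2 November 2020 is 23 November 2020.
The last day of the re-inspection period: counting 7 business days from Monday, 23 November 2020 (Nov 24, Nov 25, Nov 26, Nov 27, Nov 30, Dec 1, Dec 2, skipping weekends) reaches Wednesday, 2 December 2020.
The date termination becomes effective: 10 calendar days after 2 December 2020 is 12 December 2020.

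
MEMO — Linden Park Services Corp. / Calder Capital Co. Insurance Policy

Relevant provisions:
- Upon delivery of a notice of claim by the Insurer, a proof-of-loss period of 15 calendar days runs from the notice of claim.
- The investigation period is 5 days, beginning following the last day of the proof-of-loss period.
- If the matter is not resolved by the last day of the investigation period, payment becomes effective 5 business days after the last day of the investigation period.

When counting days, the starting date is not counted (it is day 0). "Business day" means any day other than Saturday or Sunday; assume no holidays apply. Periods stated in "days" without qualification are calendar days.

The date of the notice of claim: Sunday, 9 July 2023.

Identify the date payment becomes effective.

The last day of the proof-of-loss period: 15 calendar days after 9 July 2023 is 24 July 2023.
The last day of the investigation period: 5 calendar days after 24 July 2023 is 29 July 2023.
From Saturday, 29 July 2023, 5 business days (Jul 31, Aug 1, Aug 2, Aug 3, Aug 4, skipping weekends) brings us to Friday, 4 August 2023, which is the date payment becomes effective.

4 August 2023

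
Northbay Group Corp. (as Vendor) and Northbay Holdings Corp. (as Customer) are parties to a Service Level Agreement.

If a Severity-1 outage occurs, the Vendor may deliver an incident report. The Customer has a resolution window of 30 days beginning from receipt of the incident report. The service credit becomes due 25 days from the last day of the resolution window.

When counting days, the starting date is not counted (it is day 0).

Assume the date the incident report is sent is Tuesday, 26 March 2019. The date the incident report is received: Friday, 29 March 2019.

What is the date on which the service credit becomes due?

23 May 2019

The last day of the resolution window: 29 March 2019 + 30 days = 28 April 2019.
The date on which the service credit becomes due: 25 calendar days after 28 April 2019 is 23 May 2019.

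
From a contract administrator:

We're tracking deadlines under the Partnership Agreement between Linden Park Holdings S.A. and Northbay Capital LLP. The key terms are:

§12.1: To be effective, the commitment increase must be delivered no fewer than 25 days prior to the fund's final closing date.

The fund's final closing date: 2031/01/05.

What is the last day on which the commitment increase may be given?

2030/12/11

2031/01/05 minus 25 days is 2030/12/11.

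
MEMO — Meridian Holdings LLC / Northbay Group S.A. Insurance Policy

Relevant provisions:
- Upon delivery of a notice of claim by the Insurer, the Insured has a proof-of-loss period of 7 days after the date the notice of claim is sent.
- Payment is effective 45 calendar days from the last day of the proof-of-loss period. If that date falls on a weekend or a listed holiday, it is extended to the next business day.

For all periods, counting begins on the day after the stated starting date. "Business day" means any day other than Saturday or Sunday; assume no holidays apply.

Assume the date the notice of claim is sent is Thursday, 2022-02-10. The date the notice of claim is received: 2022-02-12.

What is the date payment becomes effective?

2022-04-04

The last day of the proof-of-loss period: 2022-02-10 + 7 days = 2022-02-17.
The date payment becomes effective: 45 calendar days after 2022-02-17 is 2022-04-03. That falls on a Sunday, so it rolls to the next business day, Monday, 2022-04-04.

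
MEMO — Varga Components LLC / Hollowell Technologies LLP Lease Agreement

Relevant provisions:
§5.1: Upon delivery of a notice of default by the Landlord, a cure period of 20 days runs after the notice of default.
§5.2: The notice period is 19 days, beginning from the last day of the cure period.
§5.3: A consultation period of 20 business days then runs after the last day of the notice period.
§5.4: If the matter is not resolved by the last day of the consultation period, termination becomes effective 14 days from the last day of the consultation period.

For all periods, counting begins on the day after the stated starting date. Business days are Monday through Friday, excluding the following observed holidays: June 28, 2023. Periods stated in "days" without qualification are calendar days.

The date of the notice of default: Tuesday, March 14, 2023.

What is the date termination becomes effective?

The last day of the cure period: 20 calendar days after March 14, 2023 is April 3, 2023.
Adding 19 calendar days to April 3, 2023 gives April 22, 2023, which is the last day of the notice period.
The last day of the consultation period: counting 20 business days from Saturday, April 22, 2023 (Apr 24, Apr 25, Apr 26, Apr 27, …, May 17, May 18, May 19, skipping weekends) reaches Friday, May 19, 2023.
Adding 14 calendar days to May 19, 2023 gives June 2, 2023, which is the date termination becomes effective.

June 2, 2023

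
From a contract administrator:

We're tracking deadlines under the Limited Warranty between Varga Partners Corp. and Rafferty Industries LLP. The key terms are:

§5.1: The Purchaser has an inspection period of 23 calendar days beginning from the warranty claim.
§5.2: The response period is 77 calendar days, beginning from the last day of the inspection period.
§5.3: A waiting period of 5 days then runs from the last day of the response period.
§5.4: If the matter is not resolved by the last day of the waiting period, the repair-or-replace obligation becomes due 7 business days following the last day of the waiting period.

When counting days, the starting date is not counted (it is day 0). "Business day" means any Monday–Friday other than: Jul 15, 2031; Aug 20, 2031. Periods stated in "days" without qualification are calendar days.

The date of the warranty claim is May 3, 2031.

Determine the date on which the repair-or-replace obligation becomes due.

Aug 27, 2031

The last day of the inspection period: May 3, 2031 + 23 days = May 26, 2031.
The last day of the response period: 77 calendar days after May 26, 2031 is Aug 11, 2031.
The last day of the waiting period: 5 calendar days after Aug 11, 2031 is Aug 16, 2031.
The date on which the repair-or-replace obligation becomes due: 7 business days after Saturday, Aug 16, 2031, skipping weekends and the listed holiday on Aug 20 — Aug 18, Aug 19, Aug 21, Aug 22, Aug 25, Aug 26, Aug 27 — lands on Wednesday, Aug 27, 2031.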